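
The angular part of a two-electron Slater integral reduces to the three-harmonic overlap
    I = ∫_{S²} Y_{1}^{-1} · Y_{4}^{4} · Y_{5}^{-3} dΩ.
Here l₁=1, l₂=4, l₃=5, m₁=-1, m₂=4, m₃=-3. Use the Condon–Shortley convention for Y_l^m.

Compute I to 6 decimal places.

-0.049106

m-sum 0 ✓  L=10 even ✓  3≤5≤5 ✓
Π(2lᵢ+1) = 3×9×11 = 297
triangle coeff Δ(1,4,5) = 1/495
Σ_t [0,0]: t=0:+1/576 = 1/576
(3j)²=5/99 [(1 4 5; 0 0 0)], sign=-1
Σ_t [0,0]: t=0:+1/80640 = 1/80640
(3j)²=1/495 [(1 4 5; -1 4 -3)], sign=+1
⇒ 4πI² = 1/33
I = (-1)√(1/33/(4π)) = -0.04910640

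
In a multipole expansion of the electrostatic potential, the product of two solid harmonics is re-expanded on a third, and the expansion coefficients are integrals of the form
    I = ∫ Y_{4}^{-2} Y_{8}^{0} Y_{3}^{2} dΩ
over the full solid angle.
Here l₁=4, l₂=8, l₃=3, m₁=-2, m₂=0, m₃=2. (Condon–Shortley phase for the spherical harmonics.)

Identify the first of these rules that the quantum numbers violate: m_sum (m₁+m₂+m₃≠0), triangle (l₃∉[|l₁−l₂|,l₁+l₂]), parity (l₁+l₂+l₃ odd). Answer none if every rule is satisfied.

m₁+m₂+m₃ = -2 + 0 + 2 = 0  ✓
triangle: |4−8|=4 ≤ l₃=3 ≤ 4+8=12  ✗
parity: l₁+l₂+l₃ = 15 is odd

triangle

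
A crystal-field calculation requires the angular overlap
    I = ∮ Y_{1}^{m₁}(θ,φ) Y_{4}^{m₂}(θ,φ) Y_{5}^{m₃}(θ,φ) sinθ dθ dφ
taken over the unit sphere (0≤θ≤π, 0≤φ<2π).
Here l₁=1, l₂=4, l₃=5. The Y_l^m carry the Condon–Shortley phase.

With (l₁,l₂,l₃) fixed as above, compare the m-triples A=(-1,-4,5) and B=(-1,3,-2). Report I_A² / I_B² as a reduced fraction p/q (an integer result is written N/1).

l's match ⇒ only the (l;m) 3-j factors differ between A and B.
A: triangle coeff Δ(1,4,5) = 1/495; Σ_t [0,0]: t=0:+1/80640 = 1/80640; (3j)²=1/11 [(1 4 5; -1 -4 5)], sign=+1
B: triangle coeff Δ(1,4,5) = 1/495; Σ_t [0,0]: t=0:+1/10080 = 1/10080; (3j)²=1/165 [(1 4 5; -1 3 -2)], sign=-1
I_A²/I_B² = (1/11)/(1/165) = 15/1

15/1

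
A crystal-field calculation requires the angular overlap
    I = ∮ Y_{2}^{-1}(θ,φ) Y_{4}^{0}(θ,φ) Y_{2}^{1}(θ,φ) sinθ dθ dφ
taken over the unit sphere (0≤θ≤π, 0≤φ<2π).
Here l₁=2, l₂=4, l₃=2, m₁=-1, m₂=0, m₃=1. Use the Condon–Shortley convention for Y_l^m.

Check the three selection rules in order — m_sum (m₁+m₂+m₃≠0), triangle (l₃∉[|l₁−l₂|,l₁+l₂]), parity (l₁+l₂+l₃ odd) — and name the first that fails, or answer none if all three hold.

none

m₁+m₂+m₃ = -1 + 0 + 1 = 0  ✓
triangle: |2−4|=2 ≤ l₃=2 ≤ 2+4=6  ✓
parity: l₁+l₂+l₃ = 8 is even  ✓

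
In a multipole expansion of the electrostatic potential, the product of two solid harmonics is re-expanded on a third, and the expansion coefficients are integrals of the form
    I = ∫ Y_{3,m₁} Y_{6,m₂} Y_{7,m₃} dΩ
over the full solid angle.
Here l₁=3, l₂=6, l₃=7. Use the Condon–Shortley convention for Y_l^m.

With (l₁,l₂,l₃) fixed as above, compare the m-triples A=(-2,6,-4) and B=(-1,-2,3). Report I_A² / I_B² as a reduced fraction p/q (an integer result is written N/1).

121/512

Shared (l₁,l₂,l₃)=(3,6,7): N and (l;000)² cancel in I_A²/I_B².
A: Δ = 2!·4!·10!/17! = 1/2042040; Racah Σ t=2..2: t=2:+1/43545600 = 1/43545600; ⇒ 3j(3 6 7; -2 6 -4)² = 11/3094, sgn -1
B: Δ = 2!·4!·10!/17! = 1/2042040; Racah Σ t=0..2: t=0:+1/829440 t=1:−1/181440 t=2:+1/645120 = -1/362880; ⇒ 3j(3 6 7; -1 -2 3)² = 256/17017, sgn -1
I_A²/I_B² = (11/3094)/(256/17017) = 121/512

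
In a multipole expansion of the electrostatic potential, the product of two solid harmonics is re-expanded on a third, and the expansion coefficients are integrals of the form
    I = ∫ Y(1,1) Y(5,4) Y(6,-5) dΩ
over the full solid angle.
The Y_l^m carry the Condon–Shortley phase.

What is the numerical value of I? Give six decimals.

Rules hold: Σm=0, L=12 even, 4≤6≤6.
N = 3·11·13 = 429
Δ = 0!·2!·10!/13! = 1/858
Racah Σ t=0..0: t=0:+1/14400 = 1/14400
⇒ 3j(1 5 6; 0 0 0)² = 6/143, sgn +1
Racah Σ t=0..0: t=0:+1/725760 = 1/725760
⇒ 3j(1 5 6; 1 4 -5)² = 5/78, sgn -1
4πI² = N·(3j₀)²·(3jₘ)² = 15/13
I = -1·√(1.15385/4π) = -0.30301841

-0.303018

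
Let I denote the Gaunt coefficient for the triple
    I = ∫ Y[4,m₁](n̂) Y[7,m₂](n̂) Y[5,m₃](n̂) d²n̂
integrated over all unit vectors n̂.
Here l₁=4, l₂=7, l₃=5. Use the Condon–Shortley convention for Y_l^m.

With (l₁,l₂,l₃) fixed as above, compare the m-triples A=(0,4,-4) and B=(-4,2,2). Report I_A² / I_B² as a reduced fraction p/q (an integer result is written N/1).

Shared (l₁,l₂,l₃)=(4,7,5): N and (l;000)² cancel in I_A²/I_B².
A: Δ = 6!·2!·8!/17! = 1/6126120; Racah Σ t=3..4: t=3:−1/1451520 t=4:+1/483840 = 1/725760; ⇒ 3j(4 7 5; 0 4 -4)² = 24/1547, sgn -1
B: Δ = 6!·2!·8!/17! = 1/6126120; Racah Σ t=6..6: t=6:+1/1036800 = 1/1036800; ⇒ 3j(4 7 5; -4 2 2)² = 98/12155, sgn -1
I_A²/I_B² = (24/1547)/(98/12155) = 660/343

660/343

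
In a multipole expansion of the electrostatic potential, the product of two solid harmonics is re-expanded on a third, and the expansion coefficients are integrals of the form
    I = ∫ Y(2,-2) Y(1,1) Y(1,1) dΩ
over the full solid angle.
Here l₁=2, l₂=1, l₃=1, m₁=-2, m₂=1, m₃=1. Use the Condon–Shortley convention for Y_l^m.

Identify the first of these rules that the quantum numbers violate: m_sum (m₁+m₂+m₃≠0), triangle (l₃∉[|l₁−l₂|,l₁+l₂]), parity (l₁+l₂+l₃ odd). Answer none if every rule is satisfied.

m₁+m₂+m₃ = -2 + 1 + 1 = 0  ✓
triangle: |2−1|=1 ≤ l₃=1 ≤ 2+1=3  ✓
parity: l₁+l₂+l₃ = 4 is even  ✓

none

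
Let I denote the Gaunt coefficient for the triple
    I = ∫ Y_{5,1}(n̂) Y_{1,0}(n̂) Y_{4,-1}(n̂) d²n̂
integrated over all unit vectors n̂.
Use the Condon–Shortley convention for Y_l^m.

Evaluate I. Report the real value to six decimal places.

-0.240571

m-sum 0 ✓  L=10 even ✓  4≤4≤6 ✓
Π(2lᵢ+1) = 11×3×9 = 297
triangle coeff Δ(5,1,4) = 1/495
Σ_t [1,1]: t=1:−1/576 = -1/576
(3j)²=5/99 [(5 1 4; 0 0 0)], sign=-1
Σ_t [1,1]: t=1:−1/720 = -1/720
(3j)²=8/165 [(5 1 4; 1 0 -1)], sign=+1
⇒ 4πI² = 8/11
I = (-1)√(8/11/(4π)) = -0.24057125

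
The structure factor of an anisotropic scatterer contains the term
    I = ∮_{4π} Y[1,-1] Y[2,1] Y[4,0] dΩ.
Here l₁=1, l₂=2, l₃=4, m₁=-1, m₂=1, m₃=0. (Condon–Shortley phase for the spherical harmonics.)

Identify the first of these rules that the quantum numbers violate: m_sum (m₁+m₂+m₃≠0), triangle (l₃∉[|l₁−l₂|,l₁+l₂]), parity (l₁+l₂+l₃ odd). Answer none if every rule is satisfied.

m₁+m₂+m₃ = -1 + 1 + 0 = 0  ✓
triangle: |1−2|=1 ≤ l₃=4 ≤ 1+2=3  ✗
parity: l₁+l₂+l₃ = 7 is odd

triangle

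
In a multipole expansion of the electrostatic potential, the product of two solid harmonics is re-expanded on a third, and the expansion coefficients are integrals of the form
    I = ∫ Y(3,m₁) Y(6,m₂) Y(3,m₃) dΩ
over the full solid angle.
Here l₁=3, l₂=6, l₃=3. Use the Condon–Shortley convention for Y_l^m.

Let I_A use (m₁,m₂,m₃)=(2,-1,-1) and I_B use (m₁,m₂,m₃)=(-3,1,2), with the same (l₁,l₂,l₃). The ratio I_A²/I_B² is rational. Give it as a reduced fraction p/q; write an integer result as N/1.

Same 3,6,3: normalisation and zero-m 3j drop out of the ratio.
A: Δ: 6! 0! 6! / 13! → 1/12012; sum: t=1:−1/5760 = -1/5760; 3j²(3 6 3; 2 -1 -1) = Δ·Π!·Σ² = 5/572  (sign -1)
B: Δ: 6! 0! 6! / 13! → 1/12012; sum: t=6:+1/86400 = 1/86400; 3j²(3 6 3; -3 1 2) = Δ·Π!·Σ² = 1/1716  (sign -1)
I_A²/I_B² = (5/572)/(1/1716) = 15/1

15/1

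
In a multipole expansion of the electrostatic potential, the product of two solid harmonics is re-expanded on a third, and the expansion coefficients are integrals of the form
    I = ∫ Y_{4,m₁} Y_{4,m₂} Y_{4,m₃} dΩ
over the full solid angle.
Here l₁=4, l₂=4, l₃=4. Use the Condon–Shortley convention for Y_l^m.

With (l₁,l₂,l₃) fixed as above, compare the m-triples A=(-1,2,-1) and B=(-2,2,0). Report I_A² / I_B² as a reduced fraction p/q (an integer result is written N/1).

360/121

l's match ⇒ only the (l;m) 3-j factors differ between A and B.
A: triangle coeff Δ(4,4,4) = 1/450450; Σ_t [2,4]: t=2:+1/576 t=3:−1/144 t=4:+1/576 = -1/288; (3j)²=20/1001 [(4 4 4; -1 2 -1)], sign=+1
B: triangle coeff Δ(4,4,4) = 1/450450; Σ_t [2,4]: t=2:+1/2304 t=3:−1/216 t=4:+1/384 = -11/6912; (3j)²=11/1638 [(4 4 4; -2 2 0)], sign=-1
I_A²/I_B² = (20/1001)/(11/1638) = 360/121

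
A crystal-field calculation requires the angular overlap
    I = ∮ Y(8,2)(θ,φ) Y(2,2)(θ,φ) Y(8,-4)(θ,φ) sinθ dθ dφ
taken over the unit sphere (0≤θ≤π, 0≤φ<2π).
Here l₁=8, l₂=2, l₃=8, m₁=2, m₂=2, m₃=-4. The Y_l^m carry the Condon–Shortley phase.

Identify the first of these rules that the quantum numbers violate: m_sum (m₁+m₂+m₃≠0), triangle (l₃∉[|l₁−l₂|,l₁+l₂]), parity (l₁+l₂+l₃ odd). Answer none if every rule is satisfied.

m₁+m₂+m₃ = 2 + 2 − 4 = 0  ✓
triangle: |8−2|=6 ≤ l₃=8 ≤ 8+2=10  ✓
parity: l₁+l₂+l₃ = 18 is even  ✓

none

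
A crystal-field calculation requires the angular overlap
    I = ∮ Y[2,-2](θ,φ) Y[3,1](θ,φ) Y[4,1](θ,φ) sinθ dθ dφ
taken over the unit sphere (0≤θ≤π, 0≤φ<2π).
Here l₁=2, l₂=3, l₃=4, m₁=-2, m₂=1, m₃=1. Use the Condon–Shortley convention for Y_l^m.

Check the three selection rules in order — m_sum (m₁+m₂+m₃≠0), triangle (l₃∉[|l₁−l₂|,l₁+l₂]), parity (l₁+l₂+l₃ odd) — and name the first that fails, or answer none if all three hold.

Σmᵢ = 0  ✓
l₃∈[|l₁−l₂|,l₁+l₂]=[1,5], have l₃=4  ✓
Σlᵢ = 9 ⇒ odd  ✗

parity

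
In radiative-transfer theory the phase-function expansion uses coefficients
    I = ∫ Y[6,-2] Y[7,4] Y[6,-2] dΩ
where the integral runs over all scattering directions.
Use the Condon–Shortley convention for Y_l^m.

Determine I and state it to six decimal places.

0.000000

Σlᵢ=19 odd — θ-integrand is odd under cosθ→−cosθ; I=0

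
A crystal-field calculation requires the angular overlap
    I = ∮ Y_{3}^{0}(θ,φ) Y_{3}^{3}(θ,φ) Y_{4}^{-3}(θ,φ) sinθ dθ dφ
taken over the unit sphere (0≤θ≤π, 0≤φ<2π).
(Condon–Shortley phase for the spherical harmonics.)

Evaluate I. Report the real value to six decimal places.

0.203551

m-sum 0 ✓  L=10 even ✓  0≤4≤6 ✓
Π(2lᵢ+1) = 7×7×9 = 441
triangle coeff Δ(3,3,4) = 1/34650
Σ_t [0,2]: t=0:+1/72 t=1:−1/16 t=2:+1/72 = -5/144
(3j)²=2/77 [(3 3 4; 0 0 0)], sign=-1
Σ_t [2,2]: t=2:+1/288 = 1/288
(3j)²=1/22 [(3 3 4; 0 3 -3)], sign=-1
⇒ 4πI² = 63/121
I = (+1)√(63/121/(4π)) = 0.20355073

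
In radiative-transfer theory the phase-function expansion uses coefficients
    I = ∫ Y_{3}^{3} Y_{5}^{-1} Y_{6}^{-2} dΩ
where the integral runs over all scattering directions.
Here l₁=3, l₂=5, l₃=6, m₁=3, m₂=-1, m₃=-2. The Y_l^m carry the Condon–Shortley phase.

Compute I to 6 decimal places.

-0.174062

m-sum 0 ✓  L=14 even ✓  2≤6≤8 ✓
Π(2lᵢ+1) = 7×11×13 = 1001
triangle coeff Δ(3,5,6) = 1/675675
Σ_t [0,2]: t=0:+1/8640 t=1:−1/2304 t=2:+1/8640 = -7/34560
(3j)²=7/429 [(3 5 6; 0 0 0)], sign=-1
Σ_t [0,0]: t=0:+1/27648 = 1/27648
(3j)²=10/429 [(3 5 6; 3 -1 -2)], sign=+1
⇒ 4πI² = 490/1287
I = (-1)√(490/1287/(4π)) = -0.17406195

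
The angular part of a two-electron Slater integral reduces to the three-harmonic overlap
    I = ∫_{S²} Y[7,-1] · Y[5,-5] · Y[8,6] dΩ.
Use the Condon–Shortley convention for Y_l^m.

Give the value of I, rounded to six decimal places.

m-sum 0 ✓  L=20 even ✓  2≤8≤12 ✓
Π(2lᵢ+1) = 15×11×17 = 2805
triangle coeff Δ(7,5,8) = 1/814773960
Σ_t [0,4]: t=0:+1/87091200 t=1:−1/4976640 t=2:+1/2073600 t=3:−1/4976640 t=4:+1/87091200 = 1/9676800
(3j)²=360/46189 [(7 5 8; 0 0 0)], sign=+1
Σ_t [0,0]: t=0:+1/1393459200 = 1/1393459200
(3j)²=15/1292 [(7 5 8; -1 -5 6)], sign=+1
⇒ 4πI² = 20250/79781
I = (+1)√(20250/79781/(4π)) = 0.14212087

0.142121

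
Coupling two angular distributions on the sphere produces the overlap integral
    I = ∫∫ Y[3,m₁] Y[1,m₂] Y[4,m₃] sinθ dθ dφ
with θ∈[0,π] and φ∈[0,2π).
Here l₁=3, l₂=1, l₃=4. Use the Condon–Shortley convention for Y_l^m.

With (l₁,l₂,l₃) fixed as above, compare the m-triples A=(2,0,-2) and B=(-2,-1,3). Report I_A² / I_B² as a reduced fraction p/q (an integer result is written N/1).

l's match ⇒ only the (l;m) 3-j factors differ between A and B.
A: triangle coeff Δ(3,1,4) = 1/252; Σ_t [0,0]: t=0:+1/120 = 1/120; (3j)²=1/21 [(3 1 4; 2 0 -2)], sign=+1
B: triangle coeff Δ(3,1,4) = 1/252; Σ_t [0,0]: t=0:+1/240 = 1/240; (3j)²=1/12 [(3 1 4; -2 -1 3)], sign=-1
I_A²/I_B² = (1/21)/(1/12) = 4/7

4/7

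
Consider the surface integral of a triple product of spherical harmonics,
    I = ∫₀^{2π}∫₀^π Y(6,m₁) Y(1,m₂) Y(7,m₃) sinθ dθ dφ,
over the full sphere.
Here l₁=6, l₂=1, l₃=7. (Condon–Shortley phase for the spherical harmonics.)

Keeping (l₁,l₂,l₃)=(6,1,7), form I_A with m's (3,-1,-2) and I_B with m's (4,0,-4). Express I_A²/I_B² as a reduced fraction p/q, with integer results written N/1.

Shared (l₁,l₂,l₃)=(6,1,7): N and (l;000)² cancel in I_A²/I_B².
A: Δ = 0!·12!·2!/15! = 1/1365; Racah Σ t=0..0: t=0:+1/4354560 = 1/4354560; ⇒ 3j(6 1 7; 3 -1 -2)² = 2/273, sgn -1
B: Δ = 0!·12!·2!/15! = 1/1365; Racah Σ t=0..0: t=0:+1/7257600 = 1/7257600; ⇒ 3j(6 1 7; 4 0 -4)² = 11/455, sgn -1
I_A²/I_B² = (2/273)/(11/455) = 10/33

10/33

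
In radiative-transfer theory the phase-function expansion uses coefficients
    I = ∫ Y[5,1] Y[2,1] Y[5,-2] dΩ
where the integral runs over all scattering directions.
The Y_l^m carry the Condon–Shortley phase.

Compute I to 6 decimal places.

0.104819

Rules hold: Σm=0, L=12 even, 3≤5≤7.
N = 11·5·11 = 605
Δ = 2!·8!·2!/13! = 1/38610
Racah Σ t=0..2: t=0:+1/2880 t=1:−1/576 t=2:+1/2880 = -1/960
⇒ 3j(5 2 5; 0 0 0)² = 10/429, sgn +1
Racah Σ t=1..2: t=1:−1/1440 t=2:+1/2880 = -1/2880
⇒ 3j(5 2 5; 1 1 -2)² = 7/715, sgn +1
4πI² = N·(3j₀)²·(3jₘ)² = 70/507
I = +1·√(0.138067/4π) = 0.10481902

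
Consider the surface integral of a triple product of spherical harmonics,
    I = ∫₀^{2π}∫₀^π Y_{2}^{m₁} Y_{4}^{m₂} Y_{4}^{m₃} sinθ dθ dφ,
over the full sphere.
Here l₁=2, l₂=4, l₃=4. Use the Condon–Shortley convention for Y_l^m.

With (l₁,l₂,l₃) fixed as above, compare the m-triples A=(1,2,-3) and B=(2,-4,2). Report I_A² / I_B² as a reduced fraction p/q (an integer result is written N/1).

25/8

Shared (l₁,l₂,l₃)=(2,4,4): N and (l;000)² cancel in I_A²/I_B².
A: Δ = 2!·2!·6!/11! = 1/13860; Racah Σ t=0..1: t=0:+1/1440 t=1:−1/240 = -1/288; ⇒ 3j(2 4 4; 1 2 -3)² = 5/132, sgn +1
B: Δ = 2!·2!·6!/11! = 1/13860; Racah Σ t=0..0: t=0:+1/2880 = 1/2880; ⇒ 3j(2 4 4; 2 -4 2)² = 2/165, sgn +1
I_A²/I_B² = (5/132)/(2/165) = 25/8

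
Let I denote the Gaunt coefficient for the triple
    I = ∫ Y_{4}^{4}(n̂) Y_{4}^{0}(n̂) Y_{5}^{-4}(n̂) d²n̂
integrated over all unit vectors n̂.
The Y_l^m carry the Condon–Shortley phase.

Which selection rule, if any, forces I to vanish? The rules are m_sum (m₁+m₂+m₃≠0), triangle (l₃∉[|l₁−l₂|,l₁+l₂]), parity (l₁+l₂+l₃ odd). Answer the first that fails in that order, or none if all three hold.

parity

Σmᵢ = 0  ✓
l₃∈[|l₁−l₂|,l₁+l₂]=[0,8], have l₃=5  ✓
Σlᵢ = 13 ⇒ odd  ✗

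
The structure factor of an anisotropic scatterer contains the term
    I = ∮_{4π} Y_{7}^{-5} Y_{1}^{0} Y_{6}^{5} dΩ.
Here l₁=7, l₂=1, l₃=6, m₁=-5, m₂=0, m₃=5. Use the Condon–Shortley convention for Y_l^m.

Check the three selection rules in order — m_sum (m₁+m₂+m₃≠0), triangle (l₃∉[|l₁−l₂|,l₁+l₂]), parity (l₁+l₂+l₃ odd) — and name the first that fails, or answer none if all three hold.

m₁+m₂+m₃ = -5 + 0 + 5 = 0  ✓
triangle: |7−1|=6 ≤ l₃=6 ≤ 7+1=8  ✓
parity: l₁+l₂+l₃ = 14 is even  ✓

none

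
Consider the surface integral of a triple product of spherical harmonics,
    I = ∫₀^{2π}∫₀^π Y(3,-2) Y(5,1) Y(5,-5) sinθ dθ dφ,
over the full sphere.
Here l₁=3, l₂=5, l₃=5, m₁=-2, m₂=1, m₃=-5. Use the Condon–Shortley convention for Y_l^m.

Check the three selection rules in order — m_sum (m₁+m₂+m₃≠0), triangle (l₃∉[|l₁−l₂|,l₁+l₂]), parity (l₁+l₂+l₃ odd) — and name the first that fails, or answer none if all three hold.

m_sum

azimuthal sum: -2 + 1 − 5 = -6  ✗
2 ≤ 5 ≤ 8 (triangle on l)
L = 3 + 5 + 5 = 13 (odd)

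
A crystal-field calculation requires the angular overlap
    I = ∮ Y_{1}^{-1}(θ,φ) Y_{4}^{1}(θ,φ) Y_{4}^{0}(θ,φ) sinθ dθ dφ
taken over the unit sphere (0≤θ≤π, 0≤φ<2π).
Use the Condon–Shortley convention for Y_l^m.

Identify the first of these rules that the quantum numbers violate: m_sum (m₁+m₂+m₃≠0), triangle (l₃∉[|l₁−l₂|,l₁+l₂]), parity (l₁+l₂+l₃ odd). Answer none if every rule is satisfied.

parity

m₁+m₂+m₃ = -1 + 1 + 0 = 0  ✓
triangle: |1−4|=3 ≤ l₃=4 ≤ 1+4=5  ✓
parity: l₁+l₂+l₃ = 9 is odd  ✗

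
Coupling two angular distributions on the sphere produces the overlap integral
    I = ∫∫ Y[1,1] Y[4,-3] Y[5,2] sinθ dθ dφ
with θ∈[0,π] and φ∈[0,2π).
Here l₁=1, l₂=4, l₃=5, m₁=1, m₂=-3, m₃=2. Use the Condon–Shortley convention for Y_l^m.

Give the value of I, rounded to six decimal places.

0.085055

Checks pass: Σm=0; 10 even; l₃=5∈[3,5].
(2·1+1)(2·4+1)(2·5+1) = 297
Δ: 0! 2! 8! / 11! → 1/495
sum: t=0:+1/576 = 1/576
3j²(1 4 5; 0 0 0) = Δ·Π!·Σ² = 5/99  (sign -1)
sum: t=0:+1/10080 = 1/10080
3j²(1 4 5; 1 -3 2) = Δ·Π!·Σ² = 1/165  (sign -1)
combine: 4πI² = 297·5/99·1/165 = 1/11
take √, sign +1: I = 0.08505478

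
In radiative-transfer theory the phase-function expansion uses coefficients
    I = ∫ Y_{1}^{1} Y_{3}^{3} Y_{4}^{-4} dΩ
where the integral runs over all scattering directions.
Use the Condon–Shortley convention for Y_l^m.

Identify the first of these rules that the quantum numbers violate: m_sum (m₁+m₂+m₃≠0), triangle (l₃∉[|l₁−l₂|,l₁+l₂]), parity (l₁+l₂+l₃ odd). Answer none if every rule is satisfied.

Σmᵢ = 0  ✓
l₃∈[|l₁−l₂|,l₁+l₂]=[2,4], have l₃=4  ✓
Σlᵢ = 8 ⇒ even  ✓

none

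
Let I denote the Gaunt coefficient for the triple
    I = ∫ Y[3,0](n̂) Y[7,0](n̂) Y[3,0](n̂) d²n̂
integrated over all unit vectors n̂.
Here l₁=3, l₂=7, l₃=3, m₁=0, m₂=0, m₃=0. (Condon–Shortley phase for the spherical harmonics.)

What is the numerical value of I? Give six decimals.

triangle: need 4≤l₃≤10, have 3; I=0

0.000000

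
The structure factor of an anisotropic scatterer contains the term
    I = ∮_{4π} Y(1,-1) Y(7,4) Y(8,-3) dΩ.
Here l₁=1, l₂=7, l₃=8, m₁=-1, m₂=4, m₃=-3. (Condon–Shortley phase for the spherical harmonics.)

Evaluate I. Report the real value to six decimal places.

Rules hold: Σm=0, L=16 even, 6≤8≤8.
N = 3·15·17 = 765
Δ = 0!·2!·14!/17! = 1/2040
Racah Σ t=0..0: t=0:+1/25401600 = 1/25401600
⇒ 3j(1 7 8; 0 0 0)² = 8/255, sgn +1
Racah Σ t=0..0: t=0:+1/479001600 = 1/479001600
⇒ 3j(1 7 8; -1 4 -3)² = 1/204, sgn -1
4πI² = N·(3j₀)²·(3jₘ)² = 2/17
I = -1·√(0.117647/4π) = -0.09675772

-0.096758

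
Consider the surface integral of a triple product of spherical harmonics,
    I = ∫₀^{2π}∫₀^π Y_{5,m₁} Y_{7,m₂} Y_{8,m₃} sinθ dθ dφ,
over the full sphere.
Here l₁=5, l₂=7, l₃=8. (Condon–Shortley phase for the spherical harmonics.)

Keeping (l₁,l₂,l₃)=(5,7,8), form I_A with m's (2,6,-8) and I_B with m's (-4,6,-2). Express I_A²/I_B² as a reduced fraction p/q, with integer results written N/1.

143/42

Shared (l₁,l₂,l₃)=(5,7,8): N and (l;000)² cancel in I_A²/I_B².
A: Δ = 4!·6!·10!/21! = 1/814773960; Racah Σ t=3..3: t=3:−1/15676416000 = -1/15676416000; ⇒ 3j(5 7 8; 2 6 -8)² = 286/14535, sgn -1
B: Δ = 4!·6!·10!/21! = 1/814773960; Racah Σ t=3..4: t=3:−1/15676416000 t=4:+1/1045094400 = 1/1119744000; ⇒ 3j(5 7 8; -4 6 -2)² = 28/4845, sgn +1
I_A²/I_B² = (286/14535)/(28/4845) = 143/42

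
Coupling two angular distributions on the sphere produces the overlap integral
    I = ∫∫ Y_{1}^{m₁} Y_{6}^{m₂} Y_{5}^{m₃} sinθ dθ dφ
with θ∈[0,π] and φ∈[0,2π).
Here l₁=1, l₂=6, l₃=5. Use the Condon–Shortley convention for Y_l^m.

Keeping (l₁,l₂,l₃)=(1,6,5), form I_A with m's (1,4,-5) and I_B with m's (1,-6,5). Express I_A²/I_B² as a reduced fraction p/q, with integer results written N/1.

Shared (l₁,l₂,l₃)=(1,6,5): N and (l;000)² cancel in I_A²/I_B².
A: Δ = 2!·0!·10!/13! = 1/858; Racah Σ t=0..0: t=0:+1/7257600 = 1/7257600; ⇒ 3j(1 6 5; 1 4 -5)² = 1/858, sgn +1
B: Δ = 2!·0!·10!/13! = 1/858; Racah Σ t=0..0: t=0:+1/7257600 = 1/7257600; ⇒ 3j(1 6 5; 1 -6 5)² = 1/13, sgn +1
I_A²/I_B² = (1/858)/(1/13) = 1/66

1/66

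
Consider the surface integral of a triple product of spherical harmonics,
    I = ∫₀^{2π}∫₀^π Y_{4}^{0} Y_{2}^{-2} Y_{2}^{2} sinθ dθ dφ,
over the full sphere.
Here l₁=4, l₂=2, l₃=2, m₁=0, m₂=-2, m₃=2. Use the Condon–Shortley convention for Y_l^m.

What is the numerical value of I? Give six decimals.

Rules hold: Σm=0, L=8 even, 2≤2≤6.
N = 9·5·5 = 225
Δ = 4!·4!·0!/9! = 1/630
Racah Σ t=2..2: t=2:+1/16 = 1/16
⇒ 3j(4 2 2; 0 0 0)² = 2/35, sgn +1
Racah Σ t=0..0: t=0:+1/576 = 1/576
⇒ 3j(4 2 2; 0 -2 2)² = 1/630, sgn +1
4πI² = N·(3j₀)²·(3jₘ)² = 1/49
I = +1·√(0.0204082/4π) = 0.04029926

0.040299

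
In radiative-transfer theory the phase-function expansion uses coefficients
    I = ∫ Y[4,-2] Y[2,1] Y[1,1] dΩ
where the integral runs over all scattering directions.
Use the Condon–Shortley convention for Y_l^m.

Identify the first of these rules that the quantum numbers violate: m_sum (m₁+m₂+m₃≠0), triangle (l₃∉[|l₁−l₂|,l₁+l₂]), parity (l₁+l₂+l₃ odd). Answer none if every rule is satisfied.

triangle

m₁+m₂+m₃ = -2 + 1 + 1 = 0  ✓
triangle: |4−2|=2 ≤ l₃=1 ≤ 4+2=6  ✗
parity: l₁+l₂+l₃ = 7 is odd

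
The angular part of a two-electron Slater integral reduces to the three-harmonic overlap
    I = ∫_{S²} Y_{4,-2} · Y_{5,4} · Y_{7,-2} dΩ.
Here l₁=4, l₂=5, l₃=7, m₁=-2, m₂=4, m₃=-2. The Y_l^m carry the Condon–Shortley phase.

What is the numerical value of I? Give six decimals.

m-sum 0 ✓  L=16 even ✓  1≤7≤9 ✓
Π(2lᵢ+1) = 9×11×15 = 1485
triangle coeff Δ(4,5,7) = 1/6126120
Σ_t [0,2]: t=0:+1/69120 t=1:−1/20736 t=2:+1/69120 = -1/51840
(3j)²=280/21879 [(4 5 7; 0 0 0)], sign=+1
Σ_t [1,2]: t=1:−1/4838400 t=2:+1/483840 = 1/537600
(3j)²=2187/170170 [(4 5 7; -2 4 -2)], sign=-1
⇒ 4πI² = 131220/537251
I = (-1)√(131220/537251/(4π)) = -0.13941403

-0.139414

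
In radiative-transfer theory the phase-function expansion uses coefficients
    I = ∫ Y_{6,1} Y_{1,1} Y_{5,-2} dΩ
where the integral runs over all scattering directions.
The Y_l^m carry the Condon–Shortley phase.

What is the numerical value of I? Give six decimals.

-0.129207

Rules hold: Σm=0, L=12 even, 5≤5≤7.
N = 13·3·11 = 429
Δ = 2!·10!·0!/13! = 1/858
Racah Σ t=1..1: t=1:−1/14400 = -1/14400
⇒ 3j(6 1 5; 0 0 0)² = 6/143, sgn +1
Racah Σ t=2..2: t=2:+1/60480 = 1/60480
⇒ 3j(6 1 5; 1 1 -2)² = 5/429, sgn -1
4πI² = N·(3j₀)²·(3jₘ)² = 30/143
I = -1·√(0.20979/4π) = -0.12920749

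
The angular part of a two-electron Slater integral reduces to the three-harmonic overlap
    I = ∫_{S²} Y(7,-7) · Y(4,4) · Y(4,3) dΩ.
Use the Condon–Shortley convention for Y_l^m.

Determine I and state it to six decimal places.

0.000000

L=15 odd ⇒ parity kills the (l;000) factor ⇒ I = 0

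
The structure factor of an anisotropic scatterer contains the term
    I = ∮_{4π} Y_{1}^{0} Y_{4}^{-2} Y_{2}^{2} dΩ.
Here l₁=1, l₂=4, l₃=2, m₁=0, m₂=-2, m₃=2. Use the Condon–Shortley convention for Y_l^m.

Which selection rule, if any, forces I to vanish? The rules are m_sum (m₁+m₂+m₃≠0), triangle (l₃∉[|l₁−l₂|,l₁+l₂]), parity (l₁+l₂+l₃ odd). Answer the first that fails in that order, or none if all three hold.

triangle

Σmᵢ = 0  ✓
l₃∈[|l₁−l₂|,l₁+l₂]=[3,5], have l₃=2  ✗
Σlᵢ = 7 ⇒ odd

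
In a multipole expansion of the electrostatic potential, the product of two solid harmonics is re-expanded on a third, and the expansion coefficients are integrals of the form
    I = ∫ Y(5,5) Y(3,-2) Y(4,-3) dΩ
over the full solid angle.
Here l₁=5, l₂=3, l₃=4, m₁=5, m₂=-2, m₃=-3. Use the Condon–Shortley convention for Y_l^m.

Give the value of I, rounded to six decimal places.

m-sum 0 ✓  L=12 even ✓  2≤4≤8 ✓
Π(2lᵢ+1) = 11×7×9 = 693
triangle coeff Δ(5,3,4) = 1/180180
Σ_t [1,3]: t=1:−1/576 t=2:+1/144 t=3:−1/576 = 1/288
(3j)²=20/1001 [(5 3 4; 0 0 0)], sign=+1
Σ_t [0,0]: t=0:+1/17280 = 1/17280
(3j)²=35/858 [(5 3 4; 5 -2 -3)], sign=-1
⇒ 4πI² = 1050/1859
I = (-1)√(1050/1859/(4π)) = -0.21200691

-0.212007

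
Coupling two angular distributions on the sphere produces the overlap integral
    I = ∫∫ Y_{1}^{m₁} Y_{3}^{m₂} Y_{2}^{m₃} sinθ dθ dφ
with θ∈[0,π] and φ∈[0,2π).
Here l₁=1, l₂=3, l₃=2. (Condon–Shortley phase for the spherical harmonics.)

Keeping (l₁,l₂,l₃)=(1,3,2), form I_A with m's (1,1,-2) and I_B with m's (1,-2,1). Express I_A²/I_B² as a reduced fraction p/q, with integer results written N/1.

Shared (l₁,l₂,l₃)=(1,3,2): N and (l;000)² cancel in I_A²/I_B².
A: Δ = 2!·0!·4!/7! = 1/105; Racah Σ t=0..0: t=0:+1/48 = 1/48; ⇒ 3j(1 3 2; 1 1 -2)² = 1/105, sgn +1
B: Δ = 2!·0!·4!/7! = 1/105; Racah Σ t=0..0: t=0:+1/12 = 1/12; ⇒ 3j(1 3 2; 1 -2 1)² = 2/21, sgn -1
I_A²/I_B² = (1/105)/(2/21) = 1/10

1/10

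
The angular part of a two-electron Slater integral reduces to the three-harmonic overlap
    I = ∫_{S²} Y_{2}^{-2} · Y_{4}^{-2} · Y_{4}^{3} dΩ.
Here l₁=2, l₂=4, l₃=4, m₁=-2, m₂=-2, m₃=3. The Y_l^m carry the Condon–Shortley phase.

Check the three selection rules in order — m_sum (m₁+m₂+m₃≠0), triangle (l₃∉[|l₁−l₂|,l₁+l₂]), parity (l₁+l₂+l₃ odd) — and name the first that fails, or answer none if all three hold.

m_sum

azimuthal sum: -2 − 2 + 3 = -1  ✗
2 ≤ 4 ≤ 6 (triangle on l)
L = 2 + 4 + 4 = 10 (even)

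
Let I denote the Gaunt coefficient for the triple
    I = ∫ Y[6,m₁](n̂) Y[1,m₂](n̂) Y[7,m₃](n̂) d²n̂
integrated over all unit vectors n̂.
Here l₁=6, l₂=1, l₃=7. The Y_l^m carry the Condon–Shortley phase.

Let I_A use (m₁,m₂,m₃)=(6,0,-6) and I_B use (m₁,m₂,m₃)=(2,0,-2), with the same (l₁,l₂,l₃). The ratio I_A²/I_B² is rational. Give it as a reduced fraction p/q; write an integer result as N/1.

Shared (l₁,l₂,l₃)=(6,1,7): N and (l;000)² cancel in I_A²/I_B².
A: Δ = 0!·12!·2!/15! = 1/1365; Racah Σ t=0..0: t=0:+1/479001600 = 1/479001600; ⇒ 3j(6 1 7; 6 0 -6)² = 1/105, sgn -1
B: Δ = 0!·12!·2!/15! = 1/1365; Racah Σ t=0..0: t=0:+1/967680 = 1/967680; ⇒ 3j(6 1 7; 2 0 -2)² = 3/91, sgn -1
I_A²/I_B² = (1/105)/(3/91) = 13/45

13/45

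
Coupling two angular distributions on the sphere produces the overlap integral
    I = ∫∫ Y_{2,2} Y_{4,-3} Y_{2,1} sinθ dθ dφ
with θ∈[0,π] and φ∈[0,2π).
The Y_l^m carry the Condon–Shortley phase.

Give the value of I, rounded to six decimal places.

Checks pass: Σm=0; 8 even; l₃=2∈[2,6].
(2·2+1)(2·4+1)(2·2+1) = 225
Δ: 4! 0! 4! / 9! → 1/630
sum: t=2:+1/16 = 1/16
3j²(2 4 2; 0 0 0) = Δ·Π!·Σ² = 2/35  (sign +1)
sum: t=0:+1/144 = 1/144
3j²(2 4 2; 2 -3 1) = Δ·Π!·Σ² = 1/18  (sign -1)
combine: 4πI² = 225·2/35·1/18 = 5/7
take √, sign -1: I = -0.23841361

-0.238414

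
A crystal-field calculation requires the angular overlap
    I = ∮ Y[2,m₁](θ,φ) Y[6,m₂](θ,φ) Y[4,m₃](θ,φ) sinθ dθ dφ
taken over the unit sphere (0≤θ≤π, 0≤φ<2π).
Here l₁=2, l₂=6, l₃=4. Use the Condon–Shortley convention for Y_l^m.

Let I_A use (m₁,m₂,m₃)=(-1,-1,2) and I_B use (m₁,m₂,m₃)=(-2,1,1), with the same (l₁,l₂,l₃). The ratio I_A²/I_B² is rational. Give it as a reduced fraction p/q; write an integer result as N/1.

2/1

Same 2,6,4: normalisation and zero-m 3j drop out of the ratio.
A: Δ: 4! 0! 8! / 13! → 1/6435; sum: t=3:−1/8640 = -1/8640; 3j²(2 6 4; -1 -1 2) = Δ·Π!·Σ² = 14/1287  (sign -1)
B: Δ: 4! 0! 8! / 13! → 1/6435; sum: t=4:+1/17280 = 1/17280; 3j²(2 6 4; -2 1 1) = Δ·Π!·Σ² = 7/1287  (sign -1)
I_A²/I_B² = (14/1287)/(7/1287) = 2/1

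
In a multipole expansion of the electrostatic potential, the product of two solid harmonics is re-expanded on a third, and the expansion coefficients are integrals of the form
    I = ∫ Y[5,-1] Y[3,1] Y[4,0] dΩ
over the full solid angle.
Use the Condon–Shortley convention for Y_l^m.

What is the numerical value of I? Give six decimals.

-0.086020

m-sum 0 ✓  L=12 even ✓  2≤4≤8 ✓
Π(2lᵢ+1) = 11×7×9 = 693
triangle coeff Δ(5,3,4) = 1/180180
Σ_t [1,3]: t=1:−1/576 t=2:+1/144 t=3:−1/576 = 1/288
(3j)²=20/1001 [(5 3 4; 0 0 0)], sign=+1
Σ_t [2,4]: t=2:+1/384 t=3:−1/216 t=4:+1/2304 = -11/6912
(3j)²=11/1638 [(5 3 4; -1 1 0)], sign=-1
⇒ 4πI² = 110/1183
I = (-1)√(110/1183/(4π)) = -0.08601992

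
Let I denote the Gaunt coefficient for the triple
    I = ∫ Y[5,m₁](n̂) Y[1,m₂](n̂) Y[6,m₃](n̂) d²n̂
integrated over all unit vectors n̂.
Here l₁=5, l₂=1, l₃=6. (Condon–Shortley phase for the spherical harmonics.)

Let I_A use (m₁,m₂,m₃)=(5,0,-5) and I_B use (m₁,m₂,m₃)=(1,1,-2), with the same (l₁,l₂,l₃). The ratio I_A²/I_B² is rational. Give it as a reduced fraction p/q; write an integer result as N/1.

Same 5,1,6: normalisation and zero-m 3j drop out of the ratio.
A: Δ: 0! 10! 2! / 13! → 1/858; sum: t=0:+1/3628800 = 1/3628800; 3j²(5 1 6; 5 0 -5) = Δ·Π!·Σ² = 1/78  (sign -1)
B: Δ: 0! 10! 2! / 13! → 1/858; sum: t=0:+1/34560 = 1/34560; 3j²(5 1 6; 1 1 -2) = Δ·Π!·Σ² = 14/429  (sign +1)
I_A²/I_B² = (1/78)/(14/429) = 11/28

11/28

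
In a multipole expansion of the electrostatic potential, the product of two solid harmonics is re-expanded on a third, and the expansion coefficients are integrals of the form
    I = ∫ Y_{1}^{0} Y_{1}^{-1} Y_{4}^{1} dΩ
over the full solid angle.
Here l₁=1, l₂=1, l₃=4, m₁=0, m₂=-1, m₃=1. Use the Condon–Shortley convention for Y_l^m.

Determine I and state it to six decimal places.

|1−1|≤4≤1+1 violated ⇒ I = 0

0.000000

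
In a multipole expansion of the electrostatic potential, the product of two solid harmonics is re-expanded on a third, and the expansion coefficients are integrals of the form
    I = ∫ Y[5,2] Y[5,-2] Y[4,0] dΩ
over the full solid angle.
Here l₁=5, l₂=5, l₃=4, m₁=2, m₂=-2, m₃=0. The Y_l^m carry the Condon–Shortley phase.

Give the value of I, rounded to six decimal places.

-0.021700

Rules hold: Σm=0, L=14 even, 0≤4≤10.
N = 11·11·9 = 1089
Δ = 6!·4!·4!/15! = 1/3153150
Racah Σ t=1..5: t=1:−1/69120 t=2:+1/1728 t=3:−1/576 t=4:+1/1728 t=5:−1/69120 = -7/11520
⇒ 3j(5 5 4; 0 0 0)² = 2/143, sgn -1
Racah Σ t=0..3: t=0:+1/25920 t=1:−1/1920 t=2:+1/1728 t=3:−1/20736 = 1/20736
⇒ 3j(5 5 4; 2 -2 0)² = 1/2574, sgn +1
4πI² = N·(3j₀)²·(3jₘ)² = 1/169
I = -1·√(0.00591716/4π) = -0.02169960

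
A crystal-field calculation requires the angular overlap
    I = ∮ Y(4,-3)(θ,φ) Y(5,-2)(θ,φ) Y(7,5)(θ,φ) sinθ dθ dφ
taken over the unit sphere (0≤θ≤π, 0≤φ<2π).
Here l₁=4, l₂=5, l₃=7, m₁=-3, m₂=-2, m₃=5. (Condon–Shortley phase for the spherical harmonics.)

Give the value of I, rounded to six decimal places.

-0.026159

Checks pass: Σm=0; 16 even; l₃=7∈[1,9].
(2·4+1)(2·5+1)(2·7+1) = 1485
Δ: 2! 6! 8! / 17! → 1/6126120
sum: t=0:+1/69120 t=1:−1/20736 t=2:+1/69120 = -1/51840
3j²(4 5 7; 0 0 0) = Δ·Π!·Σ² = 280/21879  (sign +1)
sum: t=1:−1/1036800 t=2:+1/1209600 = -1/7257600
3j²(4 5 7; -3 -2 5) = Δ·Π!·Σ² = 1/2210  (sign -1)
combine: 4πI² = 1485·280/21879·1/2210 = 420/48841
take √, sign -1: I = -0.02615938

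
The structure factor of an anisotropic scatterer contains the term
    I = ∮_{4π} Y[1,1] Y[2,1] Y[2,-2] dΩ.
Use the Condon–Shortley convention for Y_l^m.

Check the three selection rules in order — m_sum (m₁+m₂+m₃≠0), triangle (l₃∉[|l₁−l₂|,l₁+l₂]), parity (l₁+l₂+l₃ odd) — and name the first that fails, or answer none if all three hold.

parity

azimuthal sum: 1 + 1 − 2 = 0  ✓
1 ≤ 2 ≤ 3 (triangle on l)  ✓
L = 1 + 2 + 2 = 5 (odd)  ✗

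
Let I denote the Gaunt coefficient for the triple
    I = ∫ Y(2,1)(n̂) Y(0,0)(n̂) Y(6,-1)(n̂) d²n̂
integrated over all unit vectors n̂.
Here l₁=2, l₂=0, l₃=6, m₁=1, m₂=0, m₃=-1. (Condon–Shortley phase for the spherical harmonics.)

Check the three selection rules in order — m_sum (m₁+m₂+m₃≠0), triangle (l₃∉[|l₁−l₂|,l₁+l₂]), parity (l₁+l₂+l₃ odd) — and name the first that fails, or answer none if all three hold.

triangle

m₁+m₂+m₃ = 1 + 0 − 1 = 0  ✓
triangle: |2−0|=2 ≤ l₃=6 ≤ 2+0=2  ✗
parity: l₁+l₂+l₃ = 8 is even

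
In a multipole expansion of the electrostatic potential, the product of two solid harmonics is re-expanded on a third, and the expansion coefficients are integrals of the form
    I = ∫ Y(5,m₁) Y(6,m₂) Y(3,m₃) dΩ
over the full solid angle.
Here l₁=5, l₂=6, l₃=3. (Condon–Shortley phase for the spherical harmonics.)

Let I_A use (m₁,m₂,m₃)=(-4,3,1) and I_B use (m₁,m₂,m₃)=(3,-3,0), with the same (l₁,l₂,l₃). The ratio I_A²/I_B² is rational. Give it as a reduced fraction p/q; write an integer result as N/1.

Shared (l₁,l₂,l₃)=(5,6,3): N and (l;000)² cancel in I_A²/I_B².
A: Δ = 8!·2!·4!/15! = 1/675675; Racah Σ t=7..8: t=7:−1/40320 t=8:+1/241920 = -1/48384; ⇒ 3j(5 6 3; -4 3 1)² = 24/1001, sgn -1
B: Δ = 8!·2!·4!/15! = 1/675675; Racah Σ t=0..2: t=0:+1/483840 t=1:−1/20160 t=2:+1/17280 = 1/96768; ⇒ 3j(5 6 3; 3 -3 0)² = 1/1001, sgn -1
I_A²/I_B² = (24/1001)/(1/1001) = 24/1

24/1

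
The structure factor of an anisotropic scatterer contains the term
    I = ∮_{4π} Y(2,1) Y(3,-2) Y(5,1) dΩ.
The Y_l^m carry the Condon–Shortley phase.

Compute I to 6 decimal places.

-0.117387

Checks pass: Σm=0; 10 even; l₃=5∈[1,5].
(2·2+1)(2·3+1)(2·5+1) = 385
Δ: 0! 4! 6! / 11! → 1/2310
sum: t=0:+1/144 = 1/144
3j²(2 3 5; 0 0 0) = Δ·Π!·Σ² = 10/231  (sign -1)
sum: t=0:+1/720 = 1/720
3j²(2 3 5; 1 -2 1) = Δ·Π!·Σ² = 4/385  (sign +1)
combine: 4πI² = 385·10/231·4/385 = 40/231
take √, sign -1: I = -0.11738675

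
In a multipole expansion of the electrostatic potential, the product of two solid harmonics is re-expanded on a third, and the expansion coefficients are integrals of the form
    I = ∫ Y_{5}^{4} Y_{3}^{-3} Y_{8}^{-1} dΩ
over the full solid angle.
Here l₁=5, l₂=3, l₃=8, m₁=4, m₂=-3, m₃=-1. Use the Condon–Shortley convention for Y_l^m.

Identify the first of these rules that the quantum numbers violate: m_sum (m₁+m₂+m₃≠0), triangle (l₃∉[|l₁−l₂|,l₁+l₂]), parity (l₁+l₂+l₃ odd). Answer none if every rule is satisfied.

m₁+m₂+m₃ = 4 − 3 − 1 = 0  ✓
triangle: |5−3|=2 ≤ l₃=8 ≤ 5+3=8  ✓
parity: l₁+l₂+l₃ = 16 is even  ✓

none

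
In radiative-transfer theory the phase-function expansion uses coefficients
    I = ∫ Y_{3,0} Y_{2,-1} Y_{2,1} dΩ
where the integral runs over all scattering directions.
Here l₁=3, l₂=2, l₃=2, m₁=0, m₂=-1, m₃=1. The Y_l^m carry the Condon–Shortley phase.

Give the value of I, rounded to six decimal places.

0.000000

L=7 odd ⇒ parity kills the (l;000) factor ⇒ I = 0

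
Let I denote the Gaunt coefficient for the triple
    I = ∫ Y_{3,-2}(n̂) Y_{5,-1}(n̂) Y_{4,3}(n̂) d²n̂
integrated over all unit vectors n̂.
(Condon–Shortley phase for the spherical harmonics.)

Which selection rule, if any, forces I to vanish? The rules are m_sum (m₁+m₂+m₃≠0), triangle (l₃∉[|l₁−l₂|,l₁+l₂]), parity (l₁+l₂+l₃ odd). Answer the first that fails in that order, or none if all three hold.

none

Σmᵢ = 0  ✓
l₃∈[|l₁−l₂|,l₁+l₂]=[2,8], have l₃=4  ✓
Σlᵢ = 12 ⇒ even  ✓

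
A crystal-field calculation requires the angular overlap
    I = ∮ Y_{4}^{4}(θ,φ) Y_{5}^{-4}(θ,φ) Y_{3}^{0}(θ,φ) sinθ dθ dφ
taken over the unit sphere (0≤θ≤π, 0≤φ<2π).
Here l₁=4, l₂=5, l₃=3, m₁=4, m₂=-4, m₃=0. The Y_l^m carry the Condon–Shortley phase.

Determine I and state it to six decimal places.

m-sum 0 ✓  L=12 even ✓  1≤3≤9 ✓
Π(2lᵢ+1) = 9×11×7 = 693
triangle coeff Δ(4,5,3) = 1/180180
Σ_t [2,4]: t=2:+1/576 t=3:−1/144 t=4:+1/576 = -1/288
(3j)²=20/1001 [(4 5 3; 0 0 0)], sign=+1
Σ_t [0,0]: t=0:+1/8640 = 1/8640
(3j)²=28/715 [(4 5 3; 4 -4 0)], sign=-1
⇒ 4πI² = 1008/1859
I = (-1)√(1008/1859/(4π)) = -0.20772350

-0.207724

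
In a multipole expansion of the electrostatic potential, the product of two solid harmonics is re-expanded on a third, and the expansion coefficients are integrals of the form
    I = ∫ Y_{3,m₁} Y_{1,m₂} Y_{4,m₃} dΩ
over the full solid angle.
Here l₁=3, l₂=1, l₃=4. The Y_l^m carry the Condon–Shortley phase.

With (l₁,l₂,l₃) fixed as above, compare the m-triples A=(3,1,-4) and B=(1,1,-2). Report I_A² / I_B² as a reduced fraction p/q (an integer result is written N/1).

28/15

Shared (l₁,l₂,l₃)=(3,1,4): N and (l;000)² cancel in I_A²/I_B².
A: Δ = 0!·6!·2!/9! = 1/252; Racah Σ t=0..0: t=0:+1/1440 = 1/1440; ⇒ 3j(3 1 4; 3 1 -4)² = 1/9, sgn +1
B: Δ = 0!·6!·2!/9! = 1/252; Racah Σ t=0..0: t=0:+1/96 = 1/96; ⇒ 3j(3 1 4; 1 1 -2)² = 5/84, sgn +1
I_A²/I_B² = (1/9)/(5/84) = 28/15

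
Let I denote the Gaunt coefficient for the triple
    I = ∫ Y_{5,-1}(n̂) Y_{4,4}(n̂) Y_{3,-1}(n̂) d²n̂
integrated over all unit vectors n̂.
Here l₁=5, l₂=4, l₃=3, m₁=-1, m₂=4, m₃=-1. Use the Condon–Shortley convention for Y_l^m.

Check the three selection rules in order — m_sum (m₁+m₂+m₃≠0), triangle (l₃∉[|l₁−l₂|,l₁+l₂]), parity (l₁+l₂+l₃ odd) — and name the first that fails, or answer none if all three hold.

m_sum

m₁+m₂+m₃ = -1 + 4 − 1 = 2  ✗
triangle: |5−4|=1 ≤ l₃=3 ≤ 5+4=9
parity: l₁+l₂+l₃ = 12 is even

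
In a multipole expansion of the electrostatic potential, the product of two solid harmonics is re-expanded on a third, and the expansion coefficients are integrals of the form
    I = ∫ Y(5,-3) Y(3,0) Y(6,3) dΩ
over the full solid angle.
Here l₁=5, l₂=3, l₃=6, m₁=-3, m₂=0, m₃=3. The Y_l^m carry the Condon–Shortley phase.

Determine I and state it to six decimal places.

Checks pass: Σm=0; 14 even; l₃=6∈[2,8].
(2·5+1)(2·3+1)(2·6+1) = 1001
Δ: 2! 8! 4! / 15! → 1/675675
sum: t=0:+1/8640 t=1:−1/2304 t=2:+1/8640 = -7/34560
3j²(5 3 6; 0 0 0) = Δ·Π!·Σ² = 7/429  (sign -1)
sum: t=0:+1/483840 t=1:−1/20160 t=2:+1/17280 = 1/96768
3j²(5 3 6; -3 0 3) = Δ·Π!·Σ² = 1/1001  (sign -1)
combine: 4πI² = 1001·7/429·1/1001 = 7/429
take √, sign +1: I = 0.03603425

0.036034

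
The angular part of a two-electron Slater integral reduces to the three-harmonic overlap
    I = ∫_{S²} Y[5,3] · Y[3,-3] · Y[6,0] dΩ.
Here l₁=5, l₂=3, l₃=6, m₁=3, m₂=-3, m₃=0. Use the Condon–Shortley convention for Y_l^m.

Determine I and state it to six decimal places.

-0.110086

m-sum 0 ✓  L=14 even ✓  2≤6≤8 ✓
Π(2lᵢ+1) = 11×7×13 = 1001
triangle coeff Δ(5,3,6) = 1/675675
Σ_t [0,2]: t=0:+1/8640 t=1:−1/2304 t=2:+1/8640 = -7/34560
(3j)²=7/429 [(5 3 6; 0 0 0)], sign=-1
Σ_t [0,0]: t=0:+1/69120 = 1/69120
(3j)²=4/429 [(5 3 6; 3 -3 0)], sign=+1
⇒ 4πI² = 196/1287
I = (-1)√(196/1287/(4π)) = -0.11008644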